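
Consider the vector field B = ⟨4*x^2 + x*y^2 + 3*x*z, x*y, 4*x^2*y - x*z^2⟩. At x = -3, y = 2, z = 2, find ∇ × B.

(∇×B)₁ = ∂B₃/∂y − ∂B₂/∂z = 4*x^2
(∇×B)₂ = ∂B₁/∂z − ∂B₃/∂x = -8*x*y + 3*x + z^2
(∇×B)₃ = ∂B₂/∂x − ∂B₁/∂y = -2*x*y + y
∇×B = (4*x^2, -8*x*y + 3*x + z^2, -2*x*y + y)
At (-3, 2, 2): (36, 43, 14).

(36, 43, 14)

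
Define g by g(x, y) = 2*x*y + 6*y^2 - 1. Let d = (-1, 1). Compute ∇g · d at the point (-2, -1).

∂g/∂x = 2*y
∂g/∂y = 2*x + 12*y
∇g at (-2, -1) = (-2, -16)
∇g · d = (-2)(-1) + (-16)(1) = -14

-14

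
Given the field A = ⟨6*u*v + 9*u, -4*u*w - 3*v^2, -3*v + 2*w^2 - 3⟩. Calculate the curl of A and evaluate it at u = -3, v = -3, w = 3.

(-15, 0, 6)

(∇×A)₁ = ∂A₃/∂v − ∂A₂/∂w = 4*u - 3
(∇×A)₂ = ∂A₁/∂w − ∂A₃/∂u = 0
(∇×A)₃ = ∂A₂/∂u − ∂A₁/∂v = -6*u - 4*w
∇×A = (4*u - 3, 0, -6*u - 4*w)
At (-3, -3, 3): (-15, 0, 6).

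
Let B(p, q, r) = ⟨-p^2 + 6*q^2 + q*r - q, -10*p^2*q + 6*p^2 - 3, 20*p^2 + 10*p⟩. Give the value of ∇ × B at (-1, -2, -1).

(∇×B)₁ = ∂B₃/∂q − ∂B₂/∂r = 0
(∇×B)₂ = ∂B₁/∂r − ∂B₃/∂p = -40*p + q - 10
(∇×B)₃ = ∂B₂/∂p − ∂B₁/∂q = -20*p*q + 12*p - 12*q - r + 1
∇×B = (0, -40*p + q - 10, -20*p*q + 12*p - 12*q - r + 1)
At (-1, -2, -1): (0, 28, -26).

(0, 28, -26)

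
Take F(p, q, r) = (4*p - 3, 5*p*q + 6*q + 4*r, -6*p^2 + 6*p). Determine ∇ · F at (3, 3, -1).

∂F₁/∂p = 4
∂F₂/∂q = 5*p + 6
∂F₃/∂r = 0
∇·F = 5*p + 10
At (3, 3, -1): 25.

25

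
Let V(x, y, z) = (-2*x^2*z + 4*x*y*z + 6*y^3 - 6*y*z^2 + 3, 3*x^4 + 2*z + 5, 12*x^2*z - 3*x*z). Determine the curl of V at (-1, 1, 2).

(-2, 24, 2)

(∇×V)₁ = ∂V₃/∂y − ∂V₂/∂z = -2
(∇×V)₂ = ∂V₁/∂z − ∂V₃/∂x = -2*x^2 + 4*x*y - 24*x*z - 12*y*z + 3*z
(∇×V)₃ = ∂V₂/∂x − ∂V₁/∂y = 12*x^3 - 4*x*z - 18*y^2 + 6*z^2
∇×V = (-2, -2*x^2 + 4*x*y - 24*x*z - 12*y*z + 3*z, 12*x^3 - 4*x*z - 18*y^2 + 6*z^2)
At (-1, 1, 2): (-2, 24, 2).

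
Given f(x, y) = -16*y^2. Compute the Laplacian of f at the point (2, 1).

∂²f/∂x² = 0
∂²f/∂y² = -32
∇²f = -32
At (2, 1): -32.

-32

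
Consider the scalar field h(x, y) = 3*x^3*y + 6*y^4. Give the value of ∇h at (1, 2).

(18, 195)

∂h/∂x = 9*x^2*y
∂h/∂y = 3*x^3 + 24*y^3
∇h = (9*x^2*y, 3*x^3 + 24*y^3)
At (1, 2): (18, 195).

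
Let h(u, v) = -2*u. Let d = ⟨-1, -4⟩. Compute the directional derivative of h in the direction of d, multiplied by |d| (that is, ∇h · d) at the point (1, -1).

∂h/∂u = -2
∂h/∂v = 0
∇h at (1, -1) = (-2, 0)
∇h · d = (-2)(-1) + (0)(-4) = 2

2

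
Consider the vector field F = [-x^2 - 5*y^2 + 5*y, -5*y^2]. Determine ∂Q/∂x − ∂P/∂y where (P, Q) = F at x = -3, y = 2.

∂F₂/∂x = 0
∂F₁/∂y = -10*y + 5
Scalar curl = 10*y - 5
At (-3, 2): 15.

15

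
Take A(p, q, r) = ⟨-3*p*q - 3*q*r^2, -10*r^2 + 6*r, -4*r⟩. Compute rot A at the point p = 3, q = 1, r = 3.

(54, -18, 36)

(∇×A)₁ = ∂A₃/∂q − ∂A₂/∂r = 20*r - 6
(∇×A)₂ = ∂A₁/∂r − ∂A₃/∂p = -6*q*r
(∇×A)₃ = ∂A₂/∂p − ∂A₁/∂q = 3*p + 3*r^2
∇×A = (20*r - 6, -6*q*r, 3*p + 3*r^2)
At (3, 1, 3): (54, -18, 36).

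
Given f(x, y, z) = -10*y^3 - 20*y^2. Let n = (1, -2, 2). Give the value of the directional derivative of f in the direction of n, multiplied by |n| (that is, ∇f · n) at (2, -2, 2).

80

∂f/∂x = 0
∂f/∂y = -30*y^2 - 40*y
∂f/∂z = 0
∇f at (2, -2, 2) = (0, -40, 0)
∇f · n = (0)(1) + (-40)(-2) + (0)(2) = 80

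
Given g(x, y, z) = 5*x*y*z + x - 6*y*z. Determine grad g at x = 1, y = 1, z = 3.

(16, -3, -1)

∂g/∂x = 5*y*z + 1
∂g/∂y = 5*x*z - 6*z
∂g/∂z = 5*x*y - 6*y
∇g = (5*y*z + 1, 5*x*z - 6*z, 5*x*y - 6*y)
At (1, 1, 3): (16, -3, -1).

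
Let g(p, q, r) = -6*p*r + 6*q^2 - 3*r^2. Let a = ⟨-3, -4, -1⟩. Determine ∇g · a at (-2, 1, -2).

-108

∂g/∂p = -6*r
∂g/∂q = 12*q
∂g/∂r = -6*p - 6*r
∇g at (-2, 1, -2) = (12, 12, 24)
∇g · a = (12)(-3) + (12)(-4) + (24)(-1) = -108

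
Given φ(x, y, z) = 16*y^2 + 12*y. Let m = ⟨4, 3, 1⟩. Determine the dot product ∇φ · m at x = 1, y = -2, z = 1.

-156

∂φ/∂x = 0
∂φ/∂y = 32*y + 12
∂φ/∂z = 0
∇φ at (1, -2, 1) = (0, -52, 0)
∇φ · m = (0)(4) + (-52)(3) + (0)(1) = -156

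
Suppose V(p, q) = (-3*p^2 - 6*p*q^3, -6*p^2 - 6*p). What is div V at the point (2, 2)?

∂V₁/∂p = -6*p - 6*q^3
∂V₂/∂q = 0
∇·V = -6*p - 6*q^3
At (2, 2): -60.

-60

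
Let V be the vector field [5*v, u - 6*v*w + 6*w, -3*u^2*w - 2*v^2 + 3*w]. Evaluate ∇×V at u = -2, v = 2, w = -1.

(-2, 12, -4)

(∇×V)₁ = ∂V₃/∂v − ∂V₂/∂w = 2*v - 6
(∇×V)₂ = ∂V₁/∂w − ∂V₃/∂u = 6*u*w
(∇×V)₃ = ∂V₂/∂u − ∂V₁/∂v = -4
∇×V = (2*v - 6, 6*u*w, -4)
At (-2, 2, -1): (-2, 12, -4).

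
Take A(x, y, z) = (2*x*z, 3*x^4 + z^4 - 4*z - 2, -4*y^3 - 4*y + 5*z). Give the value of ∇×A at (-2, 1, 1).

(∇×A)₁ = ∂A₃/∂y − ∂A₂/∂z = -12*y^2 - 4*z^3
(∇×A)₂ = ∂A₁/∂z − ∂A₃/∂x = 2*x
(∇×A)₃ = ∂A₂/∂x − ∂A₁/∂y = 12*x^3
∇×A = (-12*y^2 - 4*z^3, 2*x, 12*x^3)
At (-2, 1, 1): (-16, -4, -96).

(-16, -4, -96)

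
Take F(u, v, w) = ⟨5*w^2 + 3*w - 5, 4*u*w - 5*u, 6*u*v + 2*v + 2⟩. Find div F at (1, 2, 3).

0

∂F₁/∂u = 0
∂F₂/∂v = 0
∂F₃/∂w = 0
∇·F = 0
At (1, 2, 3): 0.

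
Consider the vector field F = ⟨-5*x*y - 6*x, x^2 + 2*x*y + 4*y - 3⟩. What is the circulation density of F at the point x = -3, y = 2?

-17

∂F₂/∂x = 2*x + 2*y
∂F₁/∂y = -5*x
Scalar curl = 7*x + 2*y
At (-3, 2): -17.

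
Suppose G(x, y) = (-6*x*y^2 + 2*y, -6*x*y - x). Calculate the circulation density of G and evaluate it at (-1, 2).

∂G₂/∂x = -6*y - 1
∂G₁/∂y = -12*x*y + 2
Scalar curl = 12*x*y - 6*y - 3
At (-1, 2): -39.

-39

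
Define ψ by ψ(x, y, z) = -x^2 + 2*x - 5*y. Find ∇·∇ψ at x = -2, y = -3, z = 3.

-2

∂²ψ/∂x² = -2
∂²ψ/∂y² = 0
∂²ψ/∂z² = 0
∇²ψ = -2
At (-2, -3, 3): -2.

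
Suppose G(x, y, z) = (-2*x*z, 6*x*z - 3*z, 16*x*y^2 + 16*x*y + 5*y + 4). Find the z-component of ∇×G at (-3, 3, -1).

-6

(∇×G)_3 = ∂G₂/∂x − ∂G₁/∂y
= 6*z − (0)
= 6*z
At (-3, 3, -1): -6.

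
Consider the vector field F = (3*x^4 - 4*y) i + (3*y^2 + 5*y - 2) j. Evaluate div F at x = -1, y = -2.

∂F₁/∂x = 12*x^3
∂F₂/∂y = 6*y + 5
∇·F = 12*x^3 + 6*y + 5
At (-1, -2): -19.

-19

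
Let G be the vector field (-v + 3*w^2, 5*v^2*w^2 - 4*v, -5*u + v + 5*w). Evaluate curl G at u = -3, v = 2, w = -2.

(81, -7, 1)

(∇×G)₁ = ∂G₃/∂v − ∂G₂/∂w = -10*v^2*w + 1
(∇×G)₂ = ∂G₁/∂w − ∂G₃/∂u = 6*w + 5
(∇×G)₃ = ∂G₂/∂u − ∂G₁/∂v = 1
∇×G = (-10*v^2*w + 1, 6*w + 5, 1)
At (-3, 2, -2): (81, -7, 1).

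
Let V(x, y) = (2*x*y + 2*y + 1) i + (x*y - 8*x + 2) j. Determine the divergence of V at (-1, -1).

∂V₁/∂x = 2*y
∂V₂/∂y = x
∇·V = x + 2*y
At (-1, -1): -3.

-3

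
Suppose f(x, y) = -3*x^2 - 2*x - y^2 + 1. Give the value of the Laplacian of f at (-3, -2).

-8

∂²f/∂x² = -6
∂²f/∂y² = -2
∇²f = -8
At (-3, -2): -8.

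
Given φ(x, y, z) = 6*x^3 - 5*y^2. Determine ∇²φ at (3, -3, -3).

∂²φ/∂x² = 36*x
∂²φ/∂y² = -10
∂²φ/∂z² = 0
∇²φ = 36*x - 10
At (3, -3, -3): 98.

98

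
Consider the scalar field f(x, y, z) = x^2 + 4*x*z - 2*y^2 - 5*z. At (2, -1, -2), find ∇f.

(-4, 4, 3)

∂f/∂x = 2*x + 4*z
∂f/∂y = -4*y
∂f/∂z = 4*x - 5
∇f = (2*x + 4*z, -4*y, 4*x - 5)
At (2, -1, -2): (-4, 4, 3).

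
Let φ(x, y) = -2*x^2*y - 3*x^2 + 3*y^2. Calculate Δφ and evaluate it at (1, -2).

∂²φ/∂x² = -2*(2*y + 3)
∂²φ/∂y² = 6
∇²φ = -4*y
At (1, -2): 8.

8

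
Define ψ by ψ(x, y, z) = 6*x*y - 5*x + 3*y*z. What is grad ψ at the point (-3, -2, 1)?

∂ψ/∂x = 6*y - 5
∂ψ/∂y = 6*x + 3*z
∂ψ/∂z = 3*y
∇ψ = (6*y - 5, 6*x + 3*z, 3*y)
At (-3, -2, 1): (-17, -15, -6).

(-17, -15, -6)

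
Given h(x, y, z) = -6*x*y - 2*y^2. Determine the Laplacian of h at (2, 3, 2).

-4

∂²h/∂x² = 0
∂²h/∂y² = -4
∂²h/∂z² = 0
∇²h = -4
At (2, 3, 2): -4.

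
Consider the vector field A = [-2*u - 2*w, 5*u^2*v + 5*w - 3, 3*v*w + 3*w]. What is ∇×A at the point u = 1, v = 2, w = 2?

(∇×A)₁ = ∂A₃/∂v − ∂A₂/∂w = 3*w - 5
(∇×A)₂ = ∂A₁/∂w − ∂A₃/∂u = -2
(∇×A)₃ = ∂A₂/∂u − ∂A₁/∂v = 10*u*v
∇×A = (3*w - 5, -2, 10*u*v)
At (1, 2, 2): (1, -2, 20).

(1, -2, 20)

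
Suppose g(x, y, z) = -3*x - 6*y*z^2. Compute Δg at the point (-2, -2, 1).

24

∂²g/∂x² = 0
∂²g/∂y² = 0
∂²g/∂z² = -12*y
∇²g = -12*y
At (-2, -2, 1): 24.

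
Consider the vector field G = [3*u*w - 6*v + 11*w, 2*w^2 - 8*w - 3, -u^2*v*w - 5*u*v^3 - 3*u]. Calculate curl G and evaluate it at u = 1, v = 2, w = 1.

(∇×G)₁ = ∂G₃/∂v − ∂G₂/∂w = -u^2*w - 15*u*v^2 - 4*w + 8
(∇×G)₂ = ∂G₁/∂w − ∂G₃/∂u = 2*u*v*w + 3*u + 5*v^3 + 14
(∇×G)₃ = ∂G₂/∂u − ∂G₁/∂v = 6
∇×G = (-u^2*w - 15*u*v^2 - 4*w + 8, 2*u*v*w + 3*u + 5*v^3 + 14, 6)
At (1, 2, 1): (-57, 61, 6).

(-57, 61, 6)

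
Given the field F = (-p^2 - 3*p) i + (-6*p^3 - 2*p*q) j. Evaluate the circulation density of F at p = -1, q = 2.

∂F₂/∂p = -18*p^2 - 2*q
∂F₁/∂q = 0
Scalar curl = -18*p^2 - 2*q
At (-1, 2): -22.

-22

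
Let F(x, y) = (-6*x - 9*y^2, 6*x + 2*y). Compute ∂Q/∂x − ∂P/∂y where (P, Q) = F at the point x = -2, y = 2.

∂F₂/∂x = 6
∂F₁/∂y = -18*y
Scalar curl = 18*y + 6
At (-2, 2): 42.

42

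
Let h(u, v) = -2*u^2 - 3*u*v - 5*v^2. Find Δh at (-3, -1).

∂²h/∂u² = -4
∂²h/∂v² = -10
∇²h = -14
At (-3, -1): -14.

-14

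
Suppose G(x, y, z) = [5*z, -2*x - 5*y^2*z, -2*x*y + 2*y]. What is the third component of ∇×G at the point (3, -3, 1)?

-2

(∇×G)_3 = ∂G₂/∂x − ∂G₁/∂y
= -2 − (0)
= -2
At (3, -3, 1): -2.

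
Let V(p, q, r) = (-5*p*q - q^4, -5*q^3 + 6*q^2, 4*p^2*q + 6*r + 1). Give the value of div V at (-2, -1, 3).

-16

∂V₁/∂p = -5*q
∂V₂/∂q = -15*q^2 + 12*q
∂V₃/∂r = 6
∇·V = -15*q^2 + 7*q + 6
At (-2, -1, 3): -16.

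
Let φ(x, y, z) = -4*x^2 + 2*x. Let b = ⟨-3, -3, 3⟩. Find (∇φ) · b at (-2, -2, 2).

∂φ/∂x = -8*x + 2
∂φ/∂y = 0
∂φ/∂z = 0
∇φ at (-2, -2, 2) = (18, 0, 0)
∇φ · b = (18)(-3) + (0)(-3) + (0)(3) = -54

-54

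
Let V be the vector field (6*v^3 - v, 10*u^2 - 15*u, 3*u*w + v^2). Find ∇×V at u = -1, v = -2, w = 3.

(∇×V)₁ = ∂V₃/∂v − ∂V₂/∂w = 2*v
(∇×V)₂ = ∂V₁/∂w − ∂V₃/∂u = -3*w
(∇×V)₃ = ∂V₂/∂u − ∂V₁/∂v = 20*u - 18*v^2 - 14
∇×V = (2*v, -3*w, 20*u - 18*v^2 - 14)
At (-1, -2, 3): (-4, -9, -106).

(-4, -9, -106)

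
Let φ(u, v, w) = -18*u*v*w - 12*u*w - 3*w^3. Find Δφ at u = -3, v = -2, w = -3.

54

∂²φ/∂u² = 0
∂²φ/∂v² = 0
∂²φ/∂w² = -18*w
∇²φ = -18*w
At (-3, -2, -3): 54.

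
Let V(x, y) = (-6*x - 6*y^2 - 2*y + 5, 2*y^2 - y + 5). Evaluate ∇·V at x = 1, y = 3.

∂V₁/∂x = -6
∂V₂/∂y = 4*y - 1
∇·V = 4*y - 7
At (1, 3): 5.

5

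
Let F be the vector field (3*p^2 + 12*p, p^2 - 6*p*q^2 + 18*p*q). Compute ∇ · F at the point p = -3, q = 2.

∂F₁/∂p = 6*p + 12
∂F₂/∂q = -12*p*q + 18*p
∇·F = -12*p*q + 24*p + 12
At (-3, 2): 12.

12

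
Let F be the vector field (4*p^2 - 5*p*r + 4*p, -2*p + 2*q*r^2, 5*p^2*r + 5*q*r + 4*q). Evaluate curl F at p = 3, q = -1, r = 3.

(∇×F)₁ = ∂F₃/∂q − ∂F₂/∂r = -4*q*r + 5*r + 4
(∇×F)₂ = ∂F₁/∂r − ∂F₃/∂p = -10*p*r - 5*p
(∇×F)₃ = ∂F₂/∂p − ∂F₁/∂q = -2
∇×F = (-4*q*r + 5*r + 4, -10*p*r - 5*p, -2)
At (3, -1, 3): (31, -105, -2).

(31, -105, -2)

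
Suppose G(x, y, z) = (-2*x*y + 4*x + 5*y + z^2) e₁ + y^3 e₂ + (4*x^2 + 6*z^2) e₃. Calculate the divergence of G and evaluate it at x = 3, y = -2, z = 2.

44

∂G₁/∂x = -2*y + 4
∂G₂/∂y = 3*y^2
∂G₃/∂z = 12*z
∇·G = 3*y^2 - 2*y + 12*z + 4
At (3, -2, 2): 44.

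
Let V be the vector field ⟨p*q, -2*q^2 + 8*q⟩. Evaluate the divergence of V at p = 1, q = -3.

17

∂V₁/∂p = q
∂V₂/∂q = -4*q + 8
∇·V = -3*q + 8
At (1, -3): 17.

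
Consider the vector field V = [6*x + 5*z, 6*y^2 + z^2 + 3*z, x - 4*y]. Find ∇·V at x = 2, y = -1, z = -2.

-6

∂V₁/∂x = 6
∂V₂/∂y = 12*y
∂V₃/∂z = 0
∇·V = 12*y + 6
At (2, -1, -2): -6.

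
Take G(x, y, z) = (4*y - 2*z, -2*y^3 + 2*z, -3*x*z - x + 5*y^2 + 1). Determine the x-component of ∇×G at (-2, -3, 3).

-32

(∇×G)_1 = ∂G₃/∂y − ∂G₂/∂z
= 10*y − (2)
= 10*y - 2
At (-2, -3, 3): -32.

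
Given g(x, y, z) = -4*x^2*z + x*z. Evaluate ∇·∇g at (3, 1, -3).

24

∂²g/∂x² = -8*z
∂²g/∂y² = 0
∂²g/∂z² = 0
∇²g = -8*z
At (3, 1, -3): 24.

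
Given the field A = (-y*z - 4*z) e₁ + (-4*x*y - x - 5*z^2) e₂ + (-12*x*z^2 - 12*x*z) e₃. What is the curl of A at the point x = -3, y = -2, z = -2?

(-20, 22, 5)

(∇×A)₁ = ∂A₃/∂y − ∂A₂/∂z = 10*z
(∇×A)₂ = ∂A₁/∂z − ∂A₃/∂x = -y + 12*z^2 + 12*z - 4
(∇×A)₃ = ∂A₂/∂x − ∂A₁/∂y = -4*y + z - 1
∇×A = (10*z, -y + 12*z^2 + 12*z - 4, -4*y + z - 1)
At (-3, -2, -2): (-20, 22, 5).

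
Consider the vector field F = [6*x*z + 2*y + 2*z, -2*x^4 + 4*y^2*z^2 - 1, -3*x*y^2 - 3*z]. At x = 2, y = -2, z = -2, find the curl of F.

(∇×F)₁ = ∂F₃/∂y − ∂F₂/∂z = -6*x*y - 8*y^2*z
(∇×F)₂ = ∂F₁/∂z − ∂F₃/∂x = 6*x + 3*y^2 + 2
(∇×F)₃ = ∂F₂/∂x − ∂F₁/∂y = -8*x^3 - 2
∇×F = (-6*x*y - 8*y^2*z, 6*x + 3*y^2 + 2, -8*x^3 - 2)
At (2, -2, -2): (88, 26, -66).

(88, 26, -66)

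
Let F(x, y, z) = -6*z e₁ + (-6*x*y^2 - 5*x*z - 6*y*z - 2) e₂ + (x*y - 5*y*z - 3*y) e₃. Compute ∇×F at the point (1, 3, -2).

(∇×F)₁ = ∂F₃/∂y − ∂F₂/∂z = 6*x + 6*y - 5*z - 3
(∇×F)₂ = ∂F₁/∂z − ∂F₃/∂x = -y - 6
(∇×F)₃ = ∂F₂/∂x − ∂F₁/∂y = -6*y^2 - 5*z
∇×F = (6*x + 6*y - 5*z - 3, -y - 6, -6*y^2 - 5*z)
At (1, 3, -2): (31, -9, -44).

(31, -9, -44)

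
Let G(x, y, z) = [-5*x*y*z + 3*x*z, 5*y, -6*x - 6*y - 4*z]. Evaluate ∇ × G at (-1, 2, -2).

(-6, 13, 10)

(∇×G)₁ = ∂G₃/∂y − ∂G₂/∂z = -6
(∇×G)₂ = ∂G₁/∂z − ∂G₃/∂x = -5*x*y + 3*x + 6
(∇×G)₃ = ∂G₂/∂x − ∂G₁/∂y = 5*x*z
∇×G = (-6, -5*x*y + 3*x + 6, 5*x*z)
At (-1, 2, -2): (-6, 13, 10).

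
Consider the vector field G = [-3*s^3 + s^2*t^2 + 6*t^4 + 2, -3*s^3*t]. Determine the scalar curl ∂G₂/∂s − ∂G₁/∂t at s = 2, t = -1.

68

∂G₂/∂s = -9*s^2*t
∂G₁/∂t = 2*s^2*t + 24*t^3
Scalar curl = -11*s^2*t - 24*t^3
At (2, -1): 68.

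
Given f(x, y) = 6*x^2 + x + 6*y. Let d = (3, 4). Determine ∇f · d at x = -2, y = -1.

∂f/∂x = 12*x + 1
∂f/∂y = 6
∇f at (-2, -1) = (-23, 6)
∇f · d = (-23)(3) + (6)(4) = -45

-45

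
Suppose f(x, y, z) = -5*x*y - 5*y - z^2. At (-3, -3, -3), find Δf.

-2

∂²f/∂x² = 0
∂²f/∂y² = 0
∂²f/∂z² = -2
∇²f = -2
At (-3, -3, -3): -2.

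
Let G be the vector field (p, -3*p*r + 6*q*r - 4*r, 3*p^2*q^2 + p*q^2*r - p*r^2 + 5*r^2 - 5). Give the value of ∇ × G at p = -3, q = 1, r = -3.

(∇×G)₁ = ∂G₃/∂q − ∂G₂/∂r = 6*p^2*q + 2*p*q*r + 3*p - 6*q + 4
(∇×G)₂ = ∂G₁/∂r − ∂G₃/∂p = -6*p*q^2 - q^2*r + r^2
(∇×G)₃ = ∂G₂/∂p − ∂G₁/∂q = -3*r
∇×G = (6*p^2*q + 2*p*q*r + 3*p - 6*q + 4, -6*p*q^2 - q^2*r + r^2, -3*r)
At (-3, 1, -3): (61, 30, 9).

(61, 30, 9)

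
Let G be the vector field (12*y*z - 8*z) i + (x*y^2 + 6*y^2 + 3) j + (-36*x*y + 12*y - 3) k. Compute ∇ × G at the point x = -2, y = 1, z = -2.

(∇×G)₁ = ∂G₃/∂y − ∂G₂/∂z = -36*x + 12
(∇×G)₂ = ∂G₁/∂z − ∂G₃/∂x = 48*y - 8
(∇×G)₃ = ∂G₂/∂x − ∂G₁/∂y = y^2 - 12*z
∇×G = (-36*x + 12, 48*y - 8, y^2 - 12*z)
At (-2, 1, -2): (84, 40, 25).

(84, 40, 25)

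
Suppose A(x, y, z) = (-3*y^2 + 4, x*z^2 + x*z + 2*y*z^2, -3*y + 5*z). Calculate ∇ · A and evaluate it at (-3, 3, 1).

∂A₁/∂x = 0
∂A₂/∂y = 2*z^2
∂A₃/∂z = 5
∇·A = 2*z^2 + 5
At (-3, 3, 1): 7.

7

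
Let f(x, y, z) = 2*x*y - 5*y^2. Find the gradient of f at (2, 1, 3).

(2, -6, 0)

∂f/∂x = 2*y
∂f/∂y = 2*x - 10*y
∂f/∂z = 0
∇f = (2*y, 2*x - 10*y, 0)
At (2, 1, 3): (2, -6, 0).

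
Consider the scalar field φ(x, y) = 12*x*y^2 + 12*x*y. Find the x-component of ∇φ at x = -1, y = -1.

0

(∇φ)_1 = ∂φ/∂x = 12*y^2 + 12*y
At (-1, -1): 0.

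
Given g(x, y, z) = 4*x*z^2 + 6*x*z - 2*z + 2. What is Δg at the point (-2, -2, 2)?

-16

∂²g/∂x² = 0
∂²g/∂y² = 0
∂²g/∂z² = 8*x
∇²g = 8*x
At (-2, -2, 2): -16.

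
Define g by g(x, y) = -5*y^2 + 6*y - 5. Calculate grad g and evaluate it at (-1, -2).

(0, 26)

∂g/∂x = 0
∂g/∂y = -10*y + 6
∇g = (0, -10*y + 6)
At (-1, -2): (0, 26).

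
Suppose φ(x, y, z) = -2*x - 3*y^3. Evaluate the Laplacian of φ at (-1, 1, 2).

-18

∂²φ/∂x² = 0
∂²φ/∂y² = -18*y
∂²φ/∂z² = 0
∇²φ = -18*y
At (-1, 1, 2): -18.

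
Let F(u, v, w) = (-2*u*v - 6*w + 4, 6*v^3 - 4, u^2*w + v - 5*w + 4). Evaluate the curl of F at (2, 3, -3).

(1, 6, 4)

(∇×F)₁ = ∂F₃/∂v − ∂F₂/∂w = 1
(∇×F)₂ = ∂F₁/∂w − ∂F₃/∂u = -2*u*w - 6
(∇×F)₃ = ∂F₂/∂u − ∂F₁/∂v = 2*u
∇×F = (1, -2*u*w - 6, 2*u)
At (2, 3, -3): (1, 6, 4).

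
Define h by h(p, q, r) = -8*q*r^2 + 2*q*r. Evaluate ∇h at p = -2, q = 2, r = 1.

(0, -6, -28)

∂h/∂p = 0
∂h/∂q = -8*r^2 + 2*r
∂h/∂r = -16*q*r + 2*q
∇h = (0, -8*r^2 + 2*r, -16*q*r + 2*q)
At (-2, 2, 1): (0, -6, -28).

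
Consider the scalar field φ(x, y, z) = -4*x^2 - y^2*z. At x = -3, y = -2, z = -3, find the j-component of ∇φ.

-12

(∇φ)_2 = ∂φ/∂y = -2*y*z
At (-3, -2, -3): -12.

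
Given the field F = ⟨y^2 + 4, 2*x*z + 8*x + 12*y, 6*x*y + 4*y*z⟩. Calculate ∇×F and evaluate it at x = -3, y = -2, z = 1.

(-8, 12, 14)

(∇×F)₁ = ∂F₃/∂y − ∂F₂/∂z = 4*x + 4*z
(∇×F)₂ = ∂F₁/∂z − ∂F₃/∂x = -6*y
(∇×F)₃ = ∂F₂/∂x − ∂F₁/∂y = -2*y + 2*z + 8
∇×F = (4*x + 4*z, -6*y, -2*y + 2*z + 8)
At (-3, -2, 1): (-8, 12, 14).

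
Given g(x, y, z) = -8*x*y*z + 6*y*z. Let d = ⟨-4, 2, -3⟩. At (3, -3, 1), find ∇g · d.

∂g/∂x = -8*y*z
∂g/∂y = -8*x*z + 6*z
∂g/∂z = -8*x*y + 6*y
∇g at (3, -3, 1) = (24, -18, 54)
∇g · d = (24)(-4) + (-18)(2) + (54)(-3) = -294

-294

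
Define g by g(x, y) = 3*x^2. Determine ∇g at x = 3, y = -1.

∂g/∂x = 6*x
∂g/∂y = 0
∇g = (6*x, 0)
At (3, -1): (18, 0).

(18, 0)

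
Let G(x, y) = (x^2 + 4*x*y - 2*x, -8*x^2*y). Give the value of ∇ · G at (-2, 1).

-34

∂G₁/∂x = 2*x + 4*y - 2
∂G₂/∂y = -8*x^2
∇·G = -8*x^2 + 2*x + 4*y - 2
At (-2, 1): -34.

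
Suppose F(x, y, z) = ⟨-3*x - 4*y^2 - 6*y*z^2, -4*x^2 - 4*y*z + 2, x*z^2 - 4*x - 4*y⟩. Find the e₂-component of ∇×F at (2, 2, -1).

27

(∇×F)_2 = ∂F₁/∂z − ∂F₃/∂x
= -12*y*z − (z^2 - 4)
= -12*y*z - z^2 + 4
At (2, 2, -1): 27.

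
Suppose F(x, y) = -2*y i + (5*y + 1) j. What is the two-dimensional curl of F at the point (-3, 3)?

∂F₂/∂x = 0
∂F₁/∂y = -2
Scalar curl = 2
At (-3, 3): 2.

2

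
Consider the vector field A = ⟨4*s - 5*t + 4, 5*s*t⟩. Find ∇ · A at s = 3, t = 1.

∂A₁/∂s = 4
∂A₂/∂t = 5*s
∇·A = 5*s + 4
At (3, 1): 19.

19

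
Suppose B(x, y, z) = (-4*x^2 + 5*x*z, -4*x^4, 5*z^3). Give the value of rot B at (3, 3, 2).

(∇×B)₁ = ∂B₃/∂y − ∂B₂/∂z = 0
(∇×B)₂ = ∂B₁/∂z − ∂B₃/∂x = 5*x
(∇×B)₃ = ∂B₂/∂x − ∂B₁/∂y = -16*x^3
∇×B = (0, 5*x, -16*x^3)
At (3, 3, 2): (0, 15, -432).

(0, 15, -432)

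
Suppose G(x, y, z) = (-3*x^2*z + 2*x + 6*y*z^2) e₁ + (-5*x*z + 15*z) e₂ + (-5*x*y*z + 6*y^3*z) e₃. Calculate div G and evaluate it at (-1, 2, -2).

48

∂G₁/∂x = -6*x*z + 2
∂G₂/∂y = 0
∂G₃/∂z = -5*x*y + 6*y^3
∇·G = -5*x*y - 6*x*z + 6*y^3 + 2
At (-1, 2, -2): 48.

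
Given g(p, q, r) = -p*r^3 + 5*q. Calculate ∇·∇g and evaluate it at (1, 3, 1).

-6

∂²g/∂p² = 0
∂²g/∂q² = 0
∂²g/∂r² = -6*p*r
∇²g = -6*p*r
At (1, 3, 1): -6.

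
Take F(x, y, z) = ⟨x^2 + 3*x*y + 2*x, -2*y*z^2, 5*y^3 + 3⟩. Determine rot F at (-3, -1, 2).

(7, 0, 9)

(∇×F)₁ = ∂F₃/∂y − ∂F₂/∂z = 15*y^2 + 4*y*z
(∇×F)₂ = ∂F₁/∂z − ∂F₃/∂x = 0
(∇×F)₃ = ∂F₂/∂x − ∂F₁/∂y = -3*x
∇×F = (15*y^2 + 4*y*z, 0, -3*x)
At (-3, -1, 2): (7, 0, 9).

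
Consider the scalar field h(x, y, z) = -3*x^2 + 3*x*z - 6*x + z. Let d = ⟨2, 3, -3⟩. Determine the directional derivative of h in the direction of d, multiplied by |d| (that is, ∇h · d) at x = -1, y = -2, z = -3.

-12

∂h/∂x = -6*x + 3*z - 6
∂h/∂y = 0
∂h/∂z = 3*x + 1
∇h at (-1, -2, -3) = (-9, 0, -2)
∇h · d = (-9)(2) + (0)(3) + (-2)(-3) = -12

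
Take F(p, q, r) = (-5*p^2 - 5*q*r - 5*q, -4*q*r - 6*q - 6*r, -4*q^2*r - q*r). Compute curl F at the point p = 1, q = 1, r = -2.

(∇×F)₁ = ∂F₃/∂q − ∂F₂/∂r = -8*q*r + 4*q - r + 6
(∇×F)₂ = ∂F₁/∂r − ∂F₃/∂p = -5*q
(∇×F)₃ = ∂F₂/∂p − ∂F₁/∂q = 5*r + 5
∇×F = (-8*q*r + 4*q - r + 6, -5*q, 5*r + 5)
At (1, 1, -2): (28, -5, -5).

(28, -5, -5)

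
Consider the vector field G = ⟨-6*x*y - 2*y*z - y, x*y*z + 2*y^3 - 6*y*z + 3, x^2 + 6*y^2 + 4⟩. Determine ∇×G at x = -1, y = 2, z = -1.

(∇×G)₁ = ∂G₃/∂y − ∂G₂/∂z = -x*y + 18*y
(∇×G)₂ = ∂G₁/∂z − ∂G₃/∂x = -2*x - 2*y
(∇×G)₃ = ∂G₂/∂x − ∂G₁/∂y = 6*x + y*z + 2*z + 1
∇×G = (-x*y + 18*y, -2*x - 2*y, 6*x + y*z + 2*z + 1)
At (-1, 2, -1): (38, -2, -9).

(38, -2, -9)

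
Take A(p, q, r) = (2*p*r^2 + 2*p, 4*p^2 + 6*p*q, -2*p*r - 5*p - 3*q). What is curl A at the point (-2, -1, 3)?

(-3, -13, -22)

(∇×A)₁ = ∂A₃/∂q − ∂A₂/∂r = -3
(∇×A)₂ = ∂A₁/∂r − ∂A₃/∂p = 4*p*r + 2*r + 5
(∇×A)₃ = ∂A₂/∂p − ∂A₁/∂q = 8*p + 6*q
∇×A = (-3, 4*p*r + 2*r + 5, 8*p + 6*q)
At (-2, -1, 3): (-3, -13, -22).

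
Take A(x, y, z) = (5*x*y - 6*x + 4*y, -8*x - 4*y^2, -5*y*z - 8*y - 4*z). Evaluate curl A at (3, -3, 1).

(-13, 0, -27)

(∇×A)₁ = ∂A₃/∂y − ∂A₂/∂z = -5*z - 8
(∇×A)₂ = ∂A₁/∂z − ∂A₃/∂x = 0
(∇×A)₃ = ∂A₂/∂x − ∂A₁/∂y = -5*x - 12
∇×A = (-5*z - 8, 0, -5*x - 12)
At (3, -3, 1): (-13, 0, -27).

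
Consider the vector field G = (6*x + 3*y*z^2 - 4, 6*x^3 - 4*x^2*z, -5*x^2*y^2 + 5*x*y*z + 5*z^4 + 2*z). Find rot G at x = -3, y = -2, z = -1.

(231, -118, 135)

(∇×G)₁ = ∂G₃/∂y − ∂G₂/∂z = -10*x^2*y + 4*x^2 + 5*x*z
(∇×G)₂ = ∂G₁/∂z − ∂G₃/∂x = 10*x*y^2 + y*z
(∇×G)₃ = ∂G₂/∂x − ∂G₁/∂y = 18*x^2 - 8*x*z - 3*z^2
∇×G = (-10*x^2*y + 4*x^2 + 5*x*z, 10*x*y^2 + y*z, 18*x^2 - 8*x*z - 3*z^2)
At (-3, -2, -1): (231, -118, 135).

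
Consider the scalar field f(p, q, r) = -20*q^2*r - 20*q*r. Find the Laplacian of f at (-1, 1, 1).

-40

∂²f/∂p² = 0
∂²f/∂q² = -40*r
∂²f/∂r² = 0
∇²f = -40*r
At (-1, 1, 1): -40.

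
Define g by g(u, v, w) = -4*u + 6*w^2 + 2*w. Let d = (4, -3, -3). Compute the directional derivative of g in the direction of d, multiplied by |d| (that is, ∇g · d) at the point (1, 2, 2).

∂g/∂u = -4
∂g/∂v = 0
∂g/∂w = 12*w + 2
∇g at (1, 2, 2) = (-4, 0, 26)
∇g · d = (-4)(4) + (0)(-3) + (26)(-3) = -94

-94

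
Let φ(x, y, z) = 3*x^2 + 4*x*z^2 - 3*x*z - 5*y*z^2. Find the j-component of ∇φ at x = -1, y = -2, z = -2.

(∇φ)_2 = ∂φ/∂y = -5*z^2
At (-1, -2, -2): -20.

-20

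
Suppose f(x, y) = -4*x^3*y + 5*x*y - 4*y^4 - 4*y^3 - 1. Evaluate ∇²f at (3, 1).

∂²f/∂x² = -24*x*y
∂²f/∂y² = -24*y*(2*y + 1)
∇²f = -24*x*y - 48*y^2 - 24*y
At (3, 1): -144.

-144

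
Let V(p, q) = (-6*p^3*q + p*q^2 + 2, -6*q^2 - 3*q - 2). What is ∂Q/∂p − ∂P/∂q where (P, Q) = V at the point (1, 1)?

4

∂V₂/∂p = 0
∂V₁/∂q = -6*p^3 + 2*p*q
Scalar curl = 6*p^3 - 2*p*q
At (1, 1): 4.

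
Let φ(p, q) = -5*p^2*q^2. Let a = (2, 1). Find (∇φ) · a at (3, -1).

∂φ/∂p = -10*p*q^2
∂φ/∂q = -10*p^2*q
∇φ at (3, -1) = (-30, 90)
∇φ · a = (-30)(2) + (90)(1) = 30

30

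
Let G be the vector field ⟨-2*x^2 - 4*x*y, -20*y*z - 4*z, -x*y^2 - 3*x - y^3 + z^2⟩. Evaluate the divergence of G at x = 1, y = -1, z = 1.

∂G₁/∂x = -4*x - 4*y
∂G₂/∂y = -20*z
∂G₃/∂z = 2*z
∇·G = -4*x - 4*y - 18*z
At (1, -1, 1): -18.

-18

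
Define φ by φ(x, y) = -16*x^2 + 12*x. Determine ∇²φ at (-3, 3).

-32

∂²φ/∂x² = -32
∂²φ/∂y² = 0
∇²φ = -32
At (-3, 3): -32.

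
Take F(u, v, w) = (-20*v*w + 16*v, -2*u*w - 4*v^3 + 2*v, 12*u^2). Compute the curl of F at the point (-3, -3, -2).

(∇×F)₁ = ∂F₃/∂v − ∂F₂/∂w = 2*u
(∇×F)₂ = ∂F₁/∂w − ∂F₃/∂u = -24*u - 20*v
(∇×F)₃ = ∂F₂/∂u − ∂F₁/∂v = 18*w - 16
∇×F = (2*u, -24*u - 20*v, 18*w - 16)
At (-3, -3, -2): (-6, 132, -52).

(-6, 132, -52)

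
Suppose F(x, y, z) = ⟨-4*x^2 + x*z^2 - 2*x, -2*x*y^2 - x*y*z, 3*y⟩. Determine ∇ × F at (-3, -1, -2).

(∇×F)₁ = ∂F₃/∂y − ∂F₂/∂z = x*y + 3
(∇×F)₂ = ∂F₁/∂z − ∂F₃/∂x = 2*x*z
(∇×F)₃ = ∂F₂/∂x − ∂F₁/∂y = -2*y^2 - y*z
∇×F = (x*y + 3, 2*x*z, -2*y^2 - y*z)
At (-3, -1, -2): (6, 12, -4).

(6, 12, -4)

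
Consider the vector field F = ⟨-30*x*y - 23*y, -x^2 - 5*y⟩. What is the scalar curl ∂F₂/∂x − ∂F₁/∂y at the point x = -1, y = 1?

∂F₂/∂x = -2*x
∂F₁/∂y = -30*x - 23
Scalar curl = 28*x + 23
At (-1, 1): -5.

-5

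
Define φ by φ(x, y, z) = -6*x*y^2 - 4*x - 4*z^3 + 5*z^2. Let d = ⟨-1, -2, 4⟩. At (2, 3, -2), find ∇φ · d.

-70

∂φ/∂x = -6*y^2 - 4
∂φ/∂y = -12*x*y
∂φ/∂z = -12*z^2 + 10*z
∇φ at (2, 3, -2) = (-58, -72, -68)
∇φ · d = (-58)(-1) + (-72)(-2) + (-68)(4) = -70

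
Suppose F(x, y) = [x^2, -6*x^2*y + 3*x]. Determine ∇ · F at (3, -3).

∂F₁/∂x = 2*x
∂F₂/∂y = -6*x^2
∇·F = -6*x^2 + 2*x
At (3, -3): -48.

-48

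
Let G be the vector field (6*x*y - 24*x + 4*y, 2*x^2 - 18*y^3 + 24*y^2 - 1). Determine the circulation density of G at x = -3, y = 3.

∂G₂/∂x = 4*x
∂G₁/∂y = 6*x + 4
Scalar curl = -2*x - 4
At (-3, 3): 2.

2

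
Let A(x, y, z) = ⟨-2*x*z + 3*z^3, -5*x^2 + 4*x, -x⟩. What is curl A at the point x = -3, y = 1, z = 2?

(∇×A)₁ = ∂A₃/∂y − ∂A₂/∂z = 0
(∇×A)₂ = ∂A₁/∂z − ∂A₃/∂x = -2*x + 9*z^2 + 1
(∇×A)₃ = ∂A₂/∂x − ∂A₁/∂y = -10*x + 4
∇×A = (0, -2*x + 9*z^2 + 1, -10*x + 4)
At (-3, 1, 2): (0, 43, 34).

(0, 43, 34)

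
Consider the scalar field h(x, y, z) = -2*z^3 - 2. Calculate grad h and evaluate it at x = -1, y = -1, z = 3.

∂h/∂x = 0
∂h/∂y = 0
∂h/∂z = -6*z^2
∇h = (0, 0, -6*z^2)
At (-1, -1, 3): (0, 0, -54).

(0, 0, -54)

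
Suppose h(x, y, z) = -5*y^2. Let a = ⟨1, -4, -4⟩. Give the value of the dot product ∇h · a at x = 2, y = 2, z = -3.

∂h/∂x = 0
∂h/∂y = -10*y
∂h/∂z = 0
∇h at (2, 2, -3) = (0, -20, 0)
∇h · a = (0)(1) + (-20)(-4) + (0)(-4) = 80

80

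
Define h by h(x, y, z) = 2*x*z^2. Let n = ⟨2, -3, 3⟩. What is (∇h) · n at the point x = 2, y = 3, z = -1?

∂h/∂x = 2*z^2
∂h/∂y = 0
∂h/∂z = 4*x*z
∇h at (2, 3, -1) = (2, 0, -8)
∇h · n = (2)(2) + (0)(-3) + (-8)(3) = -20

-20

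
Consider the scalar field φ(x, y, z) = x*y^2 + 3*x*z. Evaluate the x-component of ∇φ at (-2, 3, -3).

0

(∇φ)_1 = ∂φ/∂x = y^2 + 3*z
At (-2, 3, -3): 0.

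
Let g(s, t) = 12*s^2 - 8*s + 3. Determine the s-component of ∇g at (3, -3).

64

(∇g)_1 = ∂g/∂s = 24*s - 8
At (3, -3): 64.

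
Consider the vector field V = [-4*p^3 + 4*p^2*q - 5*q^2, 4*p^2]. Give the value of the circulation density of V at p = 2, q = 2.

20

∂V₂/∂p = 8*p
∂V₁/∂q = 4*p^2 - 10*q
Scalar curl = -4*p^2 + 8*p + 10*q
At (2, 2): 20.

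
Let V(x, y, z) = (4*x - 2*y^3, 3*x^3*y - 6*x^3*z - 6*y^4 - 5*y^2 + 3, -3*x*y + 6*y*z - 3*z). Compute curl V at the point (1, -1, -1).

(-3, -3, 15)

(∇×V)₁ = ∂V₃/∂y − ∂V₂/∂z = 6*x^3 - 3*x + 6*z
(∇×V)₂ = ∂V₁/∂z − ∂V₃/∂x = 3*y
(∇×V)₃ = ∂V₂/∂x − ∂V₁/∂y = 9*x^2*y - 18*x^2*z + 6*y^2
∇×V = (6*x^3 - 3*x + 6*z, 3*y, 9*x^2*y - 18*x^2*z + 6*y^2)
At (1, -1, -1): (-3, -3, 15).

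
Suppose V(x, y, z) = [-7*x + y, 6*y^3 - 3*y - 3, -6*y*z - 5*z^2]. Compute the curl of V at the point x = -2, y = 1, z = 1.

(-6, 0, -1)

(∇×V)₁ = ∂V₃/∂y − ∂V₂/∂z = -6*z
(∇×V)₂ = ∂V₁/∂z − ∂V₃/∂x = 0
(∇×V)₃ = ∂V₂/∂x − ∂V₁/∂y = -1
∇×V = (-6*z, 0, -1)
At (-2, 1, 1): (-6, 0, -1).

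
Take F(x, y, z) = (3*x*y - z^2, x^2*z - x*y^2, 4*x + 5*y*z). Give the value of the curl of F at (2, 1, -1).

(-9, -2, -11)

(∇×F)₁ = ∂F₃/∂y − ∂F₂/∂z = -x^2 + 5*z
(∇×F)₂ = ∂F₁/∂z − ∂F₃/∂x = -2*z - 4
(∇×F)₃ = ∂F₂/∂x − ∂F₁/∂y = 2*x*z - 3*x - y^2
∇×F = (-x^2 + 5*z, -2*z - 4, 2*x*z - 3*x - y^2)
At (2, 1, -1): (-9, -2, -11).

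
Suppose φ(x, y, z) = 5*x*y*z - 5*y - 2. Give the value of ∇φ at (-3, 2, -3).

(-30, 40, -30)

∂φ/∂x = 5*y*z
∂φ/∂y = 5*x*z - 5
∂φ/∂z = 5*x*y
∇φ = (5*y*z, 5*x*z - 5, 5*x*y)
At (-3, 2, -3): (-30, 40, -30).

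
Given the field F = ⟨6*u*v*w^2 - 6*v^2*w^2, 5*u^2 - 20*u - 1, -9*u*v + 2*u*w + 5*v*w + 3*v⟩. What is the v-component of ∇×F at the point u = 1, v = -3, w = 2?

(∇×F)_2 = ∂F₁/∂w − ∂F₃/∂u
= 12*u*v*w - 12*v^2*w − (-9*v + 2*w)
= 12*u*v*w - 12*v^2*w + 9*v - 2*w
At (1, -3, 2): -319.

-319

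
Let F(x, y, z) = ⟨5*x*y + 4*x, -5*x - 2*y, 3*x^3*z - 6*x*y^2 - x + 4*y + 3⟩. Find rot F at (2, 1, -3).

(-20, 115, -15)

(∇×F)₁ = ∂F₃/∂y − ∂F₂/∂z = -12*x*y + 4
(∇×F)₂ = ∂F₁/∂z − ∂F₃/∂x = -9*x^2*z + 6*y^2 + 1
(∇×F)₃ = ∂F₂/∂x − ∂F₁/∂y = -5*x - 5
∇×F = (-12*x*y + 4, -9*x^2*z + 6*y^2 + 1, -5*x - 5)
At (2, 1, -3): (-20, 115, -15).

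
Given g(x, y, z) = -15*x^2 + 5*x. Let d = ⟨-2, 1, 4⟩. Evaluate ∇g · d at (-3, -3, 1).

∂g/∂x = -30*x + 5
∂g/∂y = 0
∂g/∂z = 0
∇g at (-3, -3, 1) = (95, 0, 0)
∇g · d = (95)(-2) + (0)(1) + (0)(4) = -190

-190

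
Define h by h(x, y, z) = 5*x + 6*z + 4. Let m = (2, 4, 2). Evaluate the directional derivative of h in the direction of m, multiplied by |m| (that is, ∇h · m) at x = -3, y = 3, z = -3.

22

∂h/∂x = 5
∂h/∂y = 0
∂h/∂z = 6
∇h at (-3, 3, -3) = (5, 0, 6)
∇h · m = (5)(2) + (0)(4) + (6)(2) = 22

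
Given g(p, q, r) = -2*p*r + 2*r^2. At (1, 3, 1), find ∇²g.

∂²g/∂p² = 0
∂²g/∂q² = 0
∂²g/∂r² = 4
∇²g = 4
At (1, 3, 1): 4.

4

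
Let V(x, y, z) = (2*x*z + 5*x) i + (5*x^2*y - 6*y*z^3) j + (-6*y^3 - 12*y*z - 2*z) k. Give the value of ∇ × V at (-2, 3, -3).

(360, -4, -60)

(∇×V)₁ = ∂V₃/∂y − ∂V₂/∂z = -18*y^2 + 18*y*z^2 - 12*z
(∇×V)₂ = ∂V₁/∂z − ∂V₃/∂x = 2*x
(∇×V)₃ = ∂V₂/∂x − ∂V₁/∂y = 10*x*y
∇×V = (-18*y^2 + 18*y*z^2 - 12*z, 2*x, 10*x*y)
At (-2, 3, -3): (360, -4, -60).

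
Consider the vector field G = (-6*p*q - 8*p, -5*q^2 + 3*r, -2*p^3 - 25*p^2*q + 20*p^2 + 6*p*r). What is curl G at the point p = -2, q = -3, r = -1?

(∇×G)₁ = ∂G₃/∂q − ∂G₂/∂r = -25*p^2 - 3
(∇×G)₂ = ∂G₁/∂r − ∂G₃/∂p = 6*p^2 + 50*p*q - 40*p - 6*r
(∇×G)₃ = ∂G₂/∂p − ∂G₁/∂q = 6*p
∇×G = (-25*p^2 - 3, 6*p^2 + 50*p*q - 40*p - 6*r, 6*p)
At (-2, -3, -1): (-103, 410, -12).

(-103, 410, -12)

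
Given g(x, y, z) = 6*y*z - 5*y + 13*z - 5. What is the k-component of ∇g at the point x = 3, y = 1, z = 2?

(∇g)_3 = ∂g/∂z = 6*y + 13
At (3, 1, 2): 19.

19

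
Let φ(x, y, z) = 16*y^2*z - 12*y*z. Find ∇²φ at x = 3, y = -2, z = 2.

64

∂²φ/∂x² = 0
∂²φ/∂y² = 32*z
∂²φ/∂z² = 0
∇²φ = 32*z
At (3, -2, 2): 64.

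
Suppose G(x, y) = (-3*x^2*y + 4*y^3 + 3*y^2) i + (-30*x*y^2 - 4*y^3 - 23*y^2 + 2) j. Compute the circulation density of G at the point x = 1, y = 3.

∂G₂/∂x = -30*y^2
∂G₁/∂y = -3*x^2 + 12*y^2 + 6*y
Scalar curl = 3*x^2 - 42*y^2 - 6*y
At (1, 3): -393.

-393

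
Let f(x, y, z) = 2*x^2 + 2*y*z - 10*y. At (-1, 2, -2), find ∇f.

(-4, -14, 4)

∂f/∂x = 4*x
∂f/∂y = 2*z - 10
∂f/∂z = 2*y
∇f = (4*x, 2*z - 10, 2*y)
At (-1, 2, -2): (-4, -14, 4).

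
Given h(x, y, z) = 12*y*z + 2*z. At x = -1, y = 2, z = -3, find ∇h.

(0, -36, 26)

∂h/∂x = 0
∂h/∂y = 12*z
∂h/∂z = 12*y + 2
∇h = (0, 12*z, 12*y + 2)
At (-1, 2, -3): (0, -36, 26).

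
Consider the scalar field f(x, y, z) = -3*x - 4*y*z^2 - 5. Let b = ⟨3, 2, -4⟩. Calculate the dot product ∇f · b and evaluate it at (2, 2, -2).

∂f/∂x = -3
∂f/∂y = -4*z^2
∂f/∂z = -8*y*z
∇f at (2, 2, -2) = (-3, -16, 32)
∇f · b = (-3)(3) + (-16)(2) + (32)(-4) = -169

-169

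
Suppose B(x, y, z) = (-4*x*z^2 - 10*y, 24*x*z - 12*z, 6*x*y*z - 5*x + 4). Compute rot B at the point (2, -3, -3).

(-72, -1, -62)

(∇×B)₁ = ∂B₃/∂y − ∂B₂/∂z = 6*x*z - 24*x + 12
(∇×B)₂ = ∂B₁/∂z − ∂B₃/∂x = -8*x*z - 6*y*z + 5
(∇×B)₃ = ∂B₂/∂x − ∂B₁/∂y = 24*z + 10
∇×B = (6*x*z - 24*x + 12, -8*x*z - 6*y*z + 5, 24*z + 10)
At (2, -3, -3): (-72, -1, -62).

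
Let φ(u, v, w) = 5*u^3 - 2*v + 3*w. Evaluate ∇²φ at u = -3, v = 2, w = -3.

-90

∂²φ/∂u² = 30*u
∂²φ/∂v² = 0
∂²φ/∂w² = 0
∇²φ = 30*u
At (-3, 2, -3): -90.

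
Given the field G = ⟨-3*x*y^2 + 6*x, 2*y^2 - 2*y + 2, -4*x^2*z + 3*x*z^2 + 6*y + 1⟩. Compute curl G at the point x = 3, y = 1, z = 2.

(∇×G)₁ = ∂G₃/∂y − ∂G₂/∂z = 6
(∇×G)₂ = ∂G₁/∂z − ∂G₃/∂x = 8*x*z - 3*z^2
(∇×G)₃ = ∂G₂/∂x − ∂G₁/∂y = 6*x*y
∇×G = (6, 8*x*z - 3*z^2, 6*x*y)
At (3, 1, 2): (6, 36, 18).

(6, 36, 18)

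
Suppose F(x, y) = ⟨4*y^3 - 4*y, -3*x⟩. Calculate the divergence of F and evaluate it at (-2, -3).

∂F₁/∂x = 0
∂F₂/∂y = 0
∇·F = 0
At (-2, -3): 0.

0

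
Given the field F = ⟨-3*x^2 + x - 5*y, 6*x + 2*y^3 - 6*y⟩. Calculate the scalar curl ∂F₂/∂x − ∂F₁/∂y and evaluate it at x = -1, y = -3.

∂F₂/∂x = 6
∂F₁/∂y = -5
Scalar curl = 11
At (-1, -3): 11.

11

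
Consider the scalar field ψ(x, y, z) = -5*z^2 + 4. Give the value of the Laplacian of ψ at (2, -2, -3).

∂²ψ/∂x² = 0
∂²ψ/∂y² = 0
∂²ψ/∂z² = -10
∇²ψ = -10
At (2, -2, -3): -10.

-10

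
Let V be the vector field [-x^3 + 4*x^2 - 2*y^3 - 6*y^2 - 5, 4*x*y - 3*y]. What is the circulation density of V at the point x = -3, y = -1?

∂V₂/∂x = 4*y
∂V₁/∂y = -6*y^2 - 12*y
Scalar curl = 6*y^2 + 16*y
At (-3, -1): -10.

-10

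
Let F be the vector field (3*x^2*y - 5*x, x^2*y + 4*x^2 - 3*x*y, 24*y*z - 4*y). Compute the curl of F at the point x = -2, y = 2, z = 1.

(∇×F)₁ = ∂F₃/∂y − ∂F₂/∂z = 24*z - 4
(∇×F)₂ = ∂F₁/∂z − ∂F₃/∂x = 0
(∇×F)₃ = ∂F₂/∂x − ∂F₁/∂y = -3*x^2 + 2*x*y + 8*x - 3*y
∇×F = (24*z - 4, 0, -3*x^2 + 2*x*y + 8*x - 3*y)
At (-2, 2, 1): (20, 0, -42).

(20, 0, -42)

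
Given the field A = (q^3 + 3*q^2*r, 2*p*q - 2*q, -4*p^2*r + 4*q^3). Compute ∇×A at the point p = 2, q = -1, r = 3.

(∇×A)₁ = ∂A₃/∂q − ∂A₂/∂r = 12*q^2
(∇×A)₂ = ∂A₁/∂r − ∂A₃/∂p = 8*p*r + 3*q^2
(∇×A)₃ = ∂A₂/∂p − ∂A₁/∂q = -3*q^2 - 6*q*r + 2*q
∇×A = (12*q^2, 8*p*r + 3*q^2, -3*q^2 - 6*q*r + 2*q)
At (2, -1, 3): (12, 51, 13).

(12, 51, 13)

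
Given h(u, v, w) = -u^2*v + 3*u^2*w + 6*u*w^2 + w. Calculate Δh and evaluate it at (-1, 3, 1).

∂²h/∂u² = 2*(-v + 3*w)
∂²h/∂v² = 0
∂²h/∂w² = 12*u
∇²h = 12*u - 2*v + 6*w
At (-1, 3, 1): -12.

-12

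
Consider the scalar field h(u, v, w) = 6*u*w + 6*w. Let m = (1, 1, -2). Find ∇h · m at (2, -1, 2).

∂h/∂u = 6*w
∂h/∂v = 0
∂h/∂w = 6*u + 6
∇h at (2, -1, 2) = (12, 0, 18)
∇h · m = (12)(1) + (0)(1) + (18)(-2) = -24

-24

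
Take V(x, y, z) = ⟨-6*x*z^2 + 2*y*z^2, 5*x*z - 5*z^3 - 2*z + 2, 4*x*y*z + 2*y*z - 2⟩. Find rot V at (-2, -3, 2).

(60, 48, 2)

(∇×V)₁ = ∂V₃/∂y − ∂V₂/∂z = 4*x*z - 5*x + 15*z^2 + 2*z + 2
(∇×V)₂ = ∂V₁/∂z − ∂V₃/∂x = -12*x*z
(∇×V)₃ = ∂V₂/∂x − ∂V₁/∂y = -2*z^2 + 5*z
∇×V = (4*x*z - 5*x + 15*z^2 + 2*z + 2, -12*x*z, -2*z^2 + 5*z)
At (-2, -3, 2): (60, 48, 2).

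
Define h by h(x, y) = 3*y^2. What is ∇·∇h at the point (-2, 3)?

∂²h/∂x² = 0
∂²h/∂y² = 6
∇²h = 6
At (-2, 3): 6.

6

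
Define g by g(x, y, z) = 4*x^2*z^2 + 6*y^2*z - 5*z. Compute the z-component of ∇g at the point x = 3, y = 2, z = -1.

(∇g)_3 = ∂g/∂z = 8*x^2*z + 6*y^2 - 5
At (3, 2, -1): -53.

-53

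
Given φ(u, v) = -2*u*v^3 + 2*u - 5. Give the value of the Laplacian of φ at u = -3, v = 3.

108

∂²φ/∂u² = 0
∂²φ/∂v² = -12*u*v
∇²φ = -12*u*v
At (-3, 3): 108.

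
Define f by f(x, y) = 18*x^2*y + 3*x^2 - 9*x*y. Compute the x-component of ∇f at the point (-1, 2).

(∇f)_1 = ∂f/∂x = 36*x*y + 6*x - 9*y
At (-1, 2): -96.

-96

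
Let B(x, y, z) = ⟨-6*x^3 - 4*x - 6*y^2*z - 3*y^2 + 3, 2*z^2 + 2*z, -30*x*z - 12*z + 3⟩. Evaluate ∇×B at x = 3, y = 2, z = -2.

(∇×B)₁ = ∂B₃/∂y − ∂B₂/∂z = -4*z - 2
(∇×B)₂ = ∂B₁/∂z − ∂B₃/∂x = -6*y^2 + 30*z
(∇×B)₃ = ∂B₂/∂x − ∂B₁/∂y = 12*y*z + 6*y
∇×B = (-4*z - 2, -6*y^2 + 30*z, 12*y*z + 6*y)
At (3, 2, -2): (6, -84, -36).

(6, -84, -36)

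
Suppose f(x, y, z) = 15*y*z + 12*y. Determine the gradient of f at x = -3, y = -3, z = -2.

∂f/∂x = 0
∂f/∂y = 15*z + 12
∂f/∂z = 15*y
∇f = (0, 15*z + 12, 15*y)
At (-3, -3, -2): (0, -18, -45).

(0, -18, -45)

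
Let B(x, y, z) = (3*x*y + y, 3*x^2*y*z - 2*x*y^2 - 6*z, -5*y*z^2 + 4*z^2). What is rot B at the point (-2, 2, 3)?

(∇×B)₁ = ∂B₃/∂y − ∂B₂/∂z = -3*x^2*y - 5*z^2 + 6
(∇×B)₂ = ∂B₁/∂z − ∂B₃/∂x = 0
(∇×B)₃ = ∂B₂/∂x − ∂B₁/∂y = 6*x*y*z - 3*x - 2*y^2 - 1
∇×B = (-3*x^2*y - 5*z^2 + 6, 0, 6*x*y*z - 3*x - 2*y^2 - 1)
At (-2, 2, 3): (-63, 0, -75).

(-63, 0, -75)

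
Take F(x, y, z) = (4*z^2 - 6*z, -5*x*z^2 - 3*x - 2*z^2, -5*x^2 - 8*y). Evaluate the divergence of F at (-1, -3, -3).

∂F₁/∂x = 0
∂F₂/∂y = 0
∂F₃/∂z = 0
∇·F = 0
At (-1, -3, -3): 0.

0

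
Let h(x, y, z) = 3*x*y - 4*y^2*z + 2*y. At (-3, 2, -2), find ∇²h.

∂²h/∂x² = 0
∂²h/∂y² = -8*z
∂²h/∂z² = 0
∇²h = -8*z
At (-3, 2, -2): 16.

16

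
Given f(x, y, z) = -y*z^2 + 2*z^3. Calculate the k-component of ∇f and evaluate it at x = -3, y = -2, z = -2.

(∇f)_3 = ∂f/∂z = -2*y*z + 6*z^2
At (-3, -2, -2): 16.

16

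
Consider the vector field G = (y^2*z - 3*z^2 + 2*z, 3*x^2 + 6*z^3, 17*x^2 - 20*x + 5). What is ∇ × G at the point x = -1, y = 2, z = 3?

(-162, 42, -18)

(∇×G)₁ = ∂G₃/∂y − ∂G₂/∂z = -18*z^2
(∇×G)₂ = ∂G₁/∂z − ∂G₃/∂x = -34*x + y^2 - 6*z + 22
(∇×G)₃ = ∂G₂/∂x − ∂G₁/∂y = 6*x - 2*y*z
∇×G = (-18*z^2, -34*x + y^2 - 6*z + 22, 6*x - 2*y*z)
At (-1, 2, 3): (-162, 42, -18).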